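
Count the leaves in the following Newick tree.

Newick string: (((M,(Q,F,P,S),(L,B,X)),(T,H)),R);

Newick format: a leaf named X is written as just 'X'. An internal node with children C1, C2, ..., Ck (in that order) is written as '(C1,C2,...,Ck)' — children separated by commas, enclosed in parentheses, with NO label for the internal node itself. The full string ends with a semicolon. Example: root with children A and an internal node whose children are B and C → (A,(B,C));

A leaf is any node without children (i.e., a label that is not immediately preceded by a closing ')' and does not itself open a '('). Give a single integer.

Answer: 11

Derivation:
Newick: (((M,(Q,F,P,S),(L,B,X)),(T,H)),R);
Scan left-to-right; a leaf is any maximal label run not followed by '(':
  pos 3: leaf 'M' → count = 1
  pos 6: leaf 'Q' → count = 2
  pos 8: leaf 'F' → count = 3
  pos 10: leaf 'P' → count = 4
  pos 12: leaf 'S' → count = 5
  pos 16: leaf 'L' → count = 6
  pos 18: leaf 'B' → count = 7
  pos 20: leaf 'X' → count = 8
  pos 25: leaf 'T' → count = 9
  pos 27: leaf 'H' → count = 10
  pos 31: leaf 'R' → count = 11
Total leaves: 11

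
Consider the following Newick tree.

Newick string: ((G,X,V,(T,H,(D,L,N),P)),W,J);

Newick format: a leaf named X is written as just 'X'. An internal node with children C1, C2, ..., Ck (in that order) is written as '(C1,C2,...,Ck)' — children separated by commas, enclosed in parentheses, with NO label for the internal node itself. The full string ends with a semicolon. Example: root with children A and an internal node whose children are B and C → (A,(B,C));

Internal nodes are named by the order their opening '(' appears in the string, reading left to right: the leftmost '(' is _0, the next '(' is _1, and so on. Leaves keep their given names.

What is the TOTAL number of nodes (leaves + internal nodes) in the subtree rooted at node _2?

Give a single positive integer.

Newick: ((G,X,V,(T,H,(D,L,N),P)),W,J);
Locate _2: it is the '(' at position 8 (the 3rd '(' reading left to right).
Query: subtree rooted at _2
_2: subtree_size = 1 + 7
  T: subtree_size = 1 + 0
  H: subtree_size = 1 + 0
  _3: subtree_size = 1 + 3
    D: subtree_size = 1 + 0
    L: subtree_size = 1 + 0
    N: subtree_size = 1 + 0
  P: subtree_size = 1 + 0
Total subtree size of _2: 8

Answer: 8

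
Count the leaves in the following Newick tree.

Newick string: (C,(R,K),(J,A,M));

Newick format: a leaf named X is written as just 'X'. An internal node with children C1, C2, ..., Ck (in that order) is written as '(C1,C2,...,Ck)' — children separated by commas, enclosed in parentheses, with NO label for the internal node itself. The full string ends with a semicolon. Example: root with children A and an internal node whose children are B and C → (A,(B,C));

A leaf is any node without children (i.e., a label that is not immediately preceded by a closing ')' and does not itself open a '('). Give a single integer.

Newick: (C,(R,K),(J,A,M));
Scan left-to-right; a leaf is any maximal label run not followed by '(':
  pos 1: leaf 'C' → count = 1
  pos 4: leaf 'R' → count = 2
  pos 6: leaf 'K' → count = 3
  pos 10: leaf 'J' → count = 4
  pos 12: leaf 'A' → count = 5
  pos 14: leaf 'M' → count = 6
Total leaves: 6

Answer: 6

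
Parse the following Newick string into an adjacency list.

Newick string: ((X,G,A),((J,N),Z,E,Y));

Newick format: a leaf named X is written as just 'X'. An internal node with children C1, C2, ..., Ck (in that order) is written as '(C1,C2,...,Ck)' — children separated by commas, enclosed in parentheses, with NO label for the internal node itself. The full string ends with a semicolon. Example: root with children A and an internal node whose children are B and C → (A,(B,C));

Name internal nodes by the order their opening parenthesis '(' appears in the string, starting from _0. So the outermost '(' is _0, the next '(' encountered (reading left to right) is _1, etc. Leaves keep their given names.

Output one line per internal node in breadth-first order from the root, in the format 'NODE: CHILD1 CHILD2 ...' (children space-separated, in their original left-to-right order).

Answer: _0: _1 _2
_1: X G A
_2: _3 Z E Y
_3: J N

Derivation:
Input: ((X,G,A),((J,N),Z,E,Y));
Scanning left-to-right, naming '(' by encounter order:
  pos 0: '(' -> open internal node _0 (depth 1)
  pos 1: '(' -> open internal node _1 (depth 2)
  pos 7: ')' -> close internal node _1 (now at depth 1)
  pos 9: '(' -> open internal node _2 (depth 2)
  pos 10: '(' -> open internal node _3 (depth 3)
  pos 14: ')' -> close internal node _3 (now at depth 2)
  pos 21: ')' -> close internal node _2 (now at depth 1)
  pos 22: ')' -> close internal node _0 (now at depth 0)
Total internal nodes: 4
BFS adjacency from root:
  _0: _1 _2
  _1: X G A
  _2: _3 Z E Y
  _3: J N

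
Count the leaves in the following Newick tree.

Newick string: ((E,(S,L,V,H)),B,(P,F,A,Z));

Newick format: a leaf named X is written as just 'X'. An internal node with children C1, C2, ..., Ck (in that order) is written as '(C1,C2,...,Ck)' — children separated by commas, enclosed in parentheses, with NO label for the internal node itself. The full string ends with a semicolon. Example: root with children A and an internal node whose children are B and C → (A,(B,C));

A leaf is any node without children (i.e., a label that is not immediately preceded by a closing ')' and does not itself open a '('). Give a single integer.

Answer: 10

Derivation:
Newick: ((E,(S,L,V,H)),B,(P,F,A,Z));
Scan left-to-right; a leaf is any maximal label run not followed by '(':
  pos 2: leaf 'E' → count = 1
  pos 5: leaf 'S' → count = 2
  pos 7: leaf 'L' → count = 3
  pos 9: leaf 'V' → count = 4
  pos 11: leaf 'H' → count = 5
  pos 15: leaf 'B' → count = 6
  pos 18: leaf 'P' → count = 7
  pos 20: leaf 'F' → count = 8
  pos 22: leaf 'A' → count = 9
  pos 24: leaf 'Z' → count = 10
Total leaves: 10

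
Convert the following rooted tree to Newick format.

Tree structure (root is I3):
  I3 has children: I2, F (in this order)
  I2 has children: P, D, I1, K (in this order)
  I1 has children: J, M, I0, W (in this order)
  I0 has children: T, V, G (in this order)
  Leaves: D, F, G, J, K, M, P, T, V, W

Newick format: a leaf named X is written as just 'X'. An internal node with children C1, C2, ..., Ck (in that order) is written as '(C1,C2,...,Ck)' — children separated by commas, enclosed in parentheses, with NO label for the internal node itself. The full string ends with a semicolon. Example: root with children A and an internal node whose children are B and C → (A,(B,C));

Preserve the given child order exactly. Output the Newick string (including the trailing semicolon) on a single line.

Answer: ((P,D,(J,M,(T,V,G),W),K),F);

Derivation:
internal I3 with children ['I2', 'F']
  internal I2 with children ['P', 'D', 'I1', 'K']
    leaf 'P' → 'P'
    leaf 'D' → 'D'
    internal I1 with children ['J', 'M', 'I0', 'W']
      leaf 'J' → 'J'
      leaf 'M' → 'M'
      internal I0 with children ['T', 'V', 'G']
        leaf 'T' → 'T'
        leaf 'V' → 'V'
        leaf 'G' → 'G'
      → '(T,V,G)'
      leaf 'W' → 'W'
    → '(J,M,(T,V,G),W)'
    leaf 'K' → 'K'
  → '(P,D,(J,M,(T,V,G),W),K)'
  leaf 'F' → 'F'
→ '((P,D,(J,M,(T,V,G),W),K),F)'
Final: ((P,D,(J,M,(T,V,G),W),K),F);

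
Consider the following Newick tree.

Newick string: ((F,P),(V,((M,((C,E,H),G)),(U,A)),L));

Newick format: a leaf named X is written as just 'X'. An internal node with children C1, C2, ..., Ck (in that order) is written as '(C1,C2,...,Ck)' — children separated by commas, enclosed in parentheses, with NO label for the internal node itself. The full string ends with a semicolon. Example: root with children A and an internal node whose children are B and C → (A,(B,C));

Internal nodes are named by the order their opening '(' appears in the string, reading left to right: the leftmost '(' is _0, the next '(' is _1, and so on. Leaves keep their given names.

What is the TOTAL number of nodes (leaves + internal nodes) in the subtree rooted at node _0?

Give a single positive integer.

Answer: 19

Derivation:
Newick: ((F,P),(V,((M,((C,E,H),G)),(U,A)),L));
Locate _0: it is the '(' at position 0 (the 1st '(' reading left to right).
Query: subtree rooted at _0
_0: subtree_size = 1 + 18
  _1: subtree_size = 1 + 2
    F: subtree_size = 1 + 0
    P: subtree_size = 1 + 0
  _2: subtree_size = 1 + 14
    V: subtree_size = 1 + 0
    _3: subtree_size = 1 + 11
      _4: subtree_size = 1 + 7
        M: subtree_size = 1 + 0
        _5: subtree_size = 1 + 5
          _6: subtree_size = 1 + 3
            C: subtree_size = 1 + 0
            E: subtree_size = 1 + 0
            H: subtree_size = 1 + 0
          G: subtree_size = 1 + 0
      _7: subtree_size = 1 + 2
        U: subtree_size = 1 + 0
        A: subtree_size = 1 + 0
    L: subtree_size = 1 + 0
Total subtree size of _0: 19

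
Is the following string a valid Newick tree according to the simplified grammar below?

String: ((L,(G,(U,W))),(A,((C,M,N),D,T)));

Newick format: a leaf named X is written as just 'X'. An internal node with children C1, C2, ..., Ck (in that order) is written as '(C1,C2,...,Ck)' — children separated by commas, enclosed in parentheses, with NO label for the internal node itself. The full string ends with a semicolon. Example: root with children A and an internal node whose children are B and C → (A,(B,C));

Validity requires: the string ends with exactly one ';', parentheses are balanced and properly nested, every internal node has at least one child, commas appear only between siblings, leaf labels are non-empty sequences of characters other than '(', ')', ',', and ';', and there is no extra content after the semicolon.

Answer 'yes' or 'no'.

Answer: yes

Derivation:
Input: ((L,(G,(U,W))),(A,((C,M,N),D,T)));
Paren balance: 7 '(' vs 7 ')' OK
Ends with single ';': True
Full parse: OK
Valid: True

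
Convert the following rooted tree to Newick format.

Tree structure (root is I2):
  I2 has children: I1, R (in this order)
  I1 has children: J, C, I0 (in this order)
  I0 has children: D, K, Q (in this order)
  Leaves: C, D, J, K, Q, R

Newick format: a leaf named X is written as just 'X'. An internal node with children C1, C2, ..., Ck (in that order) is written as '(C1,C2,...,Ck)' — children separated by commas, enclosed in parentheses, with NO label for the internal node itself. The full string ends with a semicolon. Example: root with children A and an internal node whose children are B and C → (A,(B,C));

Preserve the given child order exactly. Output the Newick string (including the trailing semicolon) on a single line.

internal I2 with children ['I1', 'R']
  internal I1 with children ['J', 'C', 'I0']
    leaf 'J' → 'J'
    leaf 'C' → 'C'
    internal I0 with children ['D', 'K', 'Q']
      leaf 'D' → 'D'
      leaf 'K' → 'K'
      leaf 'Q' → 'Q'
    → '(D,K,Q)'
  → '(J,C,(D,K,Q))'
  leaf 'R' → 'R'
→ '((J,C,(D,K,Q)),R)'
Final: ((J,C,(D,K,Q)),R);

Answer: ((J,C,(D,K,Q)),R);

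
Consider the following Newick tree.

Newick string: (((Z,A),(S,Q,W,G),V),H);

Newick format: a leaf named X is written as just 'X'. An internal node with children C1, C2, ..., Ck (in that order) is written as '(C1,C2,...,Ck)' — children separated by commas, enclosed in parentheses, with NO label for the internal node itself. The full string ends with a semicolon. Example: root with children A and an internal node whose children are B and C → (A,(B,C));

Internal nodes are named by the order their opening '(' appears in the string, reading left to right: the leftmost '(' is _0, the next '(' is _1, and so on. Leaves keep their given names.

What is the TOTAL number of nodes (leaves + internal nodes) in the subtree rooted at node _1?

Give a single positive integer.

Newick: (((Z,A),(S,Q,W,G),V),H);
Locate _1: it is the '(' at position 1 (the 2nd '(' reading left to right).
Query: subtree rooted at _1
_1: subtree_size = 1 + 9
  _2: subtree_size = 1 + 2
    Z: subtree_size = 1 + 0
    A: subtree_size = 1 + 0
  _3: subtree_size = 1 + 4
    S: subtree_size = 1 + 0
    Q: subtree_size = 1 + 0
    W: subtree_size = 1 + 0
    G: subtree_size = 1 + 0
  V: subtree_size = 1 + 0
Total subtree size of _1: 10

Answer: 10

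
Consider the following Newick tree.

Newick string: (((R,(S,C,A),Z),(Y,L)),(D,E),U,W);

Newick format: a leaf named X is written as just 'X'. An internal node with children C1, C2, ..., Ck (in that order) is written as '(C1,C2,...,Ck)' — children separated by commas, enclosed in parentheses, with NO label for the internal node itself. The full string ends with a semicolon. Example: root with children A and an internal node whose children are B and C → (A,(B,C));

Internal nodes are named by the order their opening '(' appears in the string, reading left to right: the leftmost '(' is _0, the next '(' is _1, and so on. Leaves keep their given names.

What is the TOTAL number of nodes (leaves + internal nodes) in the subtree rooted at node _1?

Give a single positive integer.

Newick: (((R,(S,C,A),Z),(Y,L)),(D,E),U,W);
Locate _1: it is the '(' at position 1 (the 2nd '(' reading left to right).
Query: subtree rooted at _1
_1: subtree_size = 1 + 10
  _2: subtree_size = 1 + 6
    R: subtree_size = 1 + 0
    _3: subtree_size = 1 + 3
      S: subtree_size = 1 + 0
      C: subtree_size = 1 + 0
      A: subtree_size = 1 + 0
    Z: subtree_size = 1 + 0
  _4: subtree_size = 1 + 2
    Y: subtree_size = 1 + 0
    L: subtree_size = 1 + 0
Total subtree size of _1: 11

Answer: 11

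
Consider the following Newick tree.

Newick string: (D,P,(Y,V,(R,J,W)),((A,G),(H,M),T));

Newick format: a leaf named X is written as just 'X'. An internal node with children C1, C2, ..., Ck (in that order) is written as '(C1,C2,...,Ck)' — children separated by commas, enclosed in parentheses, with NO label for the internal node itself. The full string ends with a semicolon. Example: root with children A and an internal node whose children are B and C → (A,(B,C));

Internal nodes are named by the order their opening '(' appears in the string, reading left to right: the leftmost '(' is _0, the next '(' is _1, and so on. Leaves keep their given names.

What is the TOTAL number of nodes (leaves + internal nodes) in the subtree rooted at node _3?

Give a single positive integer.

Answer: 8

Derivation:
Newick: (D,P,(Y,V,(R,J,W)),((A,G),(H,M),T));
Locate _3: it is the '(' at position 19 (the 4th '(' reading left to right).
Query: subtree rooted at _3
_3: subtree_size = 1 + 7
  _4: subtree_size = 1 + 2
    A: subtree_size = 1 + 0
    G: subtree_size = 1 + 0
  _5: subtree_size = 1 + 2
    H: subtree_size = 1 + 0
    M: subtree_size = 1 + 0
  T: subtree_size = 1 + 0
Total subtree size of _3: 8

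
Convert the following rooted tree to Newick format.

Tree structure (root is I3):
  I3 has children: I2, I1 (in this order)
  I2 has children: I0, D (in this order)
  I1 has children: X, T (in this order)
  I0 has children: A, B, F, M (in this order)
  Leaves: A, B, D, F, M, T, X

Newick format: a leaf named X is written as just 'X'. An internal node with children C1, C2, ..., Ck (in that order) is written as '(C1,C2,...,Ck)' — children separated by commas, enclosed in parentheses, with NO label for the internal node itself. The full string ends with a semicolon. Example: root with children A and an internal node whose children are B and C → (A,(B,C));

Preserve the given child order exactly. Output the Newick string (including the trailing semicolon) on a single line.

Answer: (((A,B,F,M),D),(X,T));

Derivation:
internal I3 with children ['I2', 'I1']
  internal I2 with children ['I0', 'D']
    internal I0 with children ['A', 'B', 'F', 'M']
      leaf 'A' → 'A'
      leaf 'B' → 'B'
      leaf 'F' → 'F'
      leaf 'M' → 'M'
    → '(A,B,F,M)'
    leaf 'D' → 'D'
  → '((A,B,F,M),D)'
  internal I1 with children ['X', 'T']
    leaf 'X' → 'X'
    leaf 'T' → 'T'
  → '(X,T)'
→ '(((A,B,F,M),D),(X,T))'
Final: (((A,B,F,M),D),(X,T));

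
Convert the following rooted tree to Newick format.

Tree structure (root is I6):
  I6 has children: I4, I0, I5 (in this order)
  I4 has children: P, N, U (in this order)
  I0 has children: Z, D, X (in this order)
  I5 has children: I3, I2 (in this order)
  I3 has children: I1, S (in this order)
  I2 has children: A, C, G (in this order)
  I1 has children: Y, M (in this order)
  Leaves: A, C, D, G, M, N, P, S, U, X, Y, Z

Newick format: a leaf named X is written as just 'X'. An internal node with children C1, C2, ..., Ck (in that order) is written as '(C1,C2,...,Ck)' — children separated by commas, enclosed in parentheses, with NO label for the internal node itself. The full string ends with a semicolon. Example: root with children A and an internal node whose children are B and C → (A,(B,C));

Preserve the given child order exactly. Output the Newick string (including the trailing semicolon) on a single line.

Answer: ((P,N,U),(Z,D,X),(((Y,M),S),(A,C,G)));

Derivation:
internal I6 with children ['I4', 'I0', 'I5']
  internal I4 with children ['P', 'N', 'U']
    leaf 'P' → 'P'
    leaf 'N' → 'N'
    leaf 'U' → 'U'
  → '(P,N,U)'
  internal I0 with children ['Z', 'D', 'X']
    leaf 'Z' → 'Z'
    leaf 'D' → 'D'
    leaf 'X' → 'X'
  → '(Z,D,X)'
  internal I5 with children ['I3', 'I2']
    internal I3 with children ['I1', 'S']
      internal I1 with children ['Y', 'M']
        leaf 'Y' → 'Y'
        leaf 'M' → 'M'
      → '(Y,M)'
      leaf 'S' → 'S'
    → '((Y,M),S)'
    internal I2 with children ['A', 'C', 'G']
      leaf 'A' → 'A'
      leaf 'C' → 'C'
      leaf 'G' → 'G'
    → '(A,C,G)'
  → '(((Y,M),S),(A,C,G))'
→ '((P,N,U),(Z,D,X),(((Y,M),S),(A,C,G)))'
Final: ((P,N,U),(Z,D,X),(((Y,M),S),(A,C,G)));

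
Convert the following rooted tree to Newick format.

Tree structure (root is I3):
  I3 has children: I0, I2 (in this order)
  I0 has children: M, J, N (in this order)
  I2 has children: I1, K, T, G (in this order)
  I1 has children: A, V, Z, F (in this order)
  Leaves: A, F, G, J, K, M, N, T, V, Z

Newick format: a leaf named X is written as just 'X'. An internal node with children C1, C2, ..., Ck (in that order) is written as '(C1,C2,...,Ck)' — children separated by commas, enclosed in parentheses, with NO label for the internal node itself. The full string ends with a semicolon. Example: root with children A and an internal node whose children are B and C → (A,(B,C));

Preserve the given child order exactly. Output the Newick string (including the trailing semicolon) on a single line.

internal I3 with children ['I0', 'I2']
  internal I0 with children ['M', 'J', 'N']
    leaf 'M' → 'M'
    leaf 'J' → 'J'
    leaf 'N' → 'N'
  → '(M,J,N)'
  internal I2 with children ['I1', 'K', 'T', 'G']
    internal I1 with children ['A', 'V', 'Z', 'F']
      leaf 'A' → 'A'
      leaf 'V' → 'V'
      leaf 'Z' → 'Z'
      leaf 'F' → 'F'
    → '(A,V,Z,F)'
    leaf 'K' → 'K'
    leaf 'T' → 'T'
    leaf 'G' → 'G'
  → '((A,V,Z,F),K,T,G)'
→ '((M,J,N),((A,V,Z,F),K,T,G))'
Final: ((M,J,N),((A,V,Z,F),K,T,G));

Answer: ((M,J,N),((A,V,Z,F),K,T,G));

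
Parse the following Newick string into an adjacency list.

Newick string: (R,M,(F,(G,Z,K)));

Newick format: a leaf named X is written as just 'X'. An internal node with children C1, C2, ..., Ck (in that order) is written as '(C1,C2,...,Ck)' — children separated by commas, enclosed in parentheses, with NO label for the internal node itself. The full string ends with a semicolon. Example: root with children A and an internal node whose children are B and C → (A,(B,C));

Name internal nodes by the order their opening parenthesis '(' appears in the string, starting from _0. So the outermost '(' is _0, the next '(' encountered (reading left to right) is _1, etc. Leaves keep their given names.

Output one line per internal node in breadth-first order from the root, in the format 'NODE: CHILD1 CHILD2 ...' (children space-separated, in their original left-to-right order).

Input: (R,M,(F,(G,Z,K)));
Scanning left-to-right, naming '(' by encounter order:
  pos 0: '(' -> open internal node _0 (depth 1)
  pos 5: '(' -> open internal node _1 (depth 2)
  pos 8: '(' -> open internal node _2 (depth 3)
  pos 14: ')' -> close internal node _2 (now at depth 2)
  pos 15: ')' -> close internal node _1 (now at depth 1)
  pos 16: ')' -> close internal node _0 (now at depth 0)
Total internal nodes: 3
BFS adjacency from root:
  _0: R M _1
  _1: F _2
  _2: G Z K

Answer: _0: R M _1
_1: F _2
_2: G Z K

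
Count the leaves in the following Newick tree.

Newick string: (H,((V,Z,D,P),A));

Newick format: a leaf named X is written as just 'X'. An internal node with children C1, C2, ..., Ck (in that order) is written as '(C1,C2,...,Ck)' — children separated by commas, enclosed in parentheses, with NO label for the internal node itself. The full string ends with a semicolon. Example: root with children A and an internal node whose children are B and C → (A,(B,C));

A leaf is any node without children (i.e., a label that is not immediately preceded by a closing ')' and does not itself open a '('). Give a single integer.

Answer: 6

Derivation:
Newick: (H,((V,Z,D,P),A));
Scan left-to-right; a leaf is any maximal label run not followed by '(':
  pos 1: leaf 'H' → count = 1
  pos 5: leaf 'V' → count = 2
  pos 7: leaf 'Z' → count = 3
  pos 9: leaf 'D' → count = 4
  pos 11: leaf 'P' → count = 5
  pos 14: leaf 'A' → count = 6
Total leaves: 6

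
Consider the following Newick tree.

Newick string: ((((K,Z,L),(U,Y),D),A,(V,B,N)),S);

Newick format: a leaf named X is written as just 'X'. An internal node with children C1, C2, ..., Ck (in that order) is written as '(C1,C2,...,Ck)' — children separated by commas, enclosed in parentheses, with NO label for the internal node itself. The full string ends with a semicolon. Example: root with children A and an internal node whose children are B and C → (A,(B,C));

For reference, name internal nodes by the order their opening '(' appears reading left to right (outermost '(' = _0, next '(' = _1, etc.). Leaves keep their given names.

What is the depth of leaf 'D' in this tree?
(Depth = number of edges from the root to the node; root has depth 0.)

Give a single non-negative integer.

Answer: 3

Derivation:
Newick: ((((K,Z,L),(U,Y),D),A,(V,B,N)),S);
Naming internals by '(' encounter order: outermost '(' = _0, next = _1, ...
Query node: D
Path from root: _0 -> _1 -> _2 -> D
Depth of D: 3 (number of edges from root)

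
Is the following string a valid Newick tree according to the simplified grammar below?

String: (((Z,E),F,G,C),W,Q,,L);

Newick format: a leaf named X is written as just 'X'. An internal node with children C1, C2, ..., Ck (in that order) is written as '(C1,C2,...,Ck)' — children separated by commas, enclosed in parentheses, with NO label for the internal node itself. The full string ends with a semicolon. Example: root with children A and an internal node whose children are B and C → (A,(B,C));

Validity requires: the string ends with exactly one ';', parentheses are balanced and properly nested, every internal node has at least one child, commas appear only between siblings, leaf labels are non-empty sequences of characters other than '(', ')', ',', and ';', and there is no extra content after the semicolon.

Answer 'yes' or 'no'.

Answer: no

Derivation:
Input: (((Z,E),F,G,C),W,Q,,L);
Paren balance: 3 '(' vs 3 ')' OK
Ends with single ';': True
Full parse: FAILS (empty leaf label at pos 19)
Valid: False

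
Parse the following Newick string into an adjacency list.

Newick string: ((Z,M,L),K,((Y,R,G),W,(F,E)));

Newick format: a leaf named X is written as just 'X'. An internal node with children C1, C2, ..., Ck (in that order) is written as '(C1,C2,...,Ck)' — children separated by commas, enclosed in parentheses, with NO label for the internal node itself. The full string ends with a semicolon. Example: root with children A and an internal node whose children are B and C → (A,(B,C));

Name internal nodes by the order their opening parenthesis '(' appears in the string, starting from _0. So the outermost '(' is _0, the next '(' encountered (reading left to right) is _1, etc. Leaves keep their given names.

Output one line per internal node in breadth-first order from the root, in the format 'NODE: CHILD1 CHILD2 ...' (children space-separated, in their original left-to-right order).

Input: ((Z,M,L),K,((Y,R,G),W,(F,E)));
Scanning left-to-right, naming '(' by encounter order:
  pos 0: '(' -> open internal node _0 (depth 1)
  pos 1: '(' -> open internal node _1 (depth 2)
  pos 7: ')' -> close internal node _1 (now at depth 1)
  pos 11: '(' -> open internal node _2 (depth 2)
  pos 12: '(' -> open internal node _3 (depth 3)
  pos 18: ')' -> close internal node _3 (now at depth 2)
  pos 22: '(' -> open internal node _4 (depth 3)
  pos 26: ')' -> close internal node _4 (now at depth 2)
  pos 27: ')' -> close internal node _2 (now at depth 1)
  pos 28: ')' -> close internal node _0 (now at depth 0)
Total internal nodes: 5
BFS adjacency from root:
  _0: _1 K _2
  _1: Z M L
  _2: _3 W _4
  _3: Y R G
  _4: F E

Answer: _0: _1 K _2
_1: Z M L
_2: _3 W _4
_3: Y R G
_4: F E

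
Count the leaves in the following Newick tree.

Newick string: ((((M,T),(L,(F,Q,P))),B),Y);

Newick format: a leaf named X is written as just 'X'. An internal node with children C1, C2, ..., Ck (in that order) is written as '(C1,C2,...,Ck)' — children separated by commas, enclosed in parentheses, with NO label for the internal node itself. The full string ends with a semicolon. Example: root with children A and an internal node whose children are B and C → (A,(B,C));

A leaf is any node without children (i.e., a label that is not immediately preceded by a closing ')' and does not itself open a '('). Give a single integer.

Newick: ((((M,T),(L,(F,Q,P))),B),Y);
Scan left-to-right; a leaf is any maximal label run not followed by '(':
  pos 4: leaf 'M' → count = 1
  pos 6: leaf 'T' → count = 2
  pos 10: leaf 'L' → count = 3
  pos 13: leaf 'F' → count = 4
  pos 15: leaf 'Q' → count = 5
  pos 17: leaf 'P' → count = 6
  pos 22: leaf 'B' → count = 7
  pos 25: leaf 'Y' → count = 8
Total leaves: 8

Answer: 8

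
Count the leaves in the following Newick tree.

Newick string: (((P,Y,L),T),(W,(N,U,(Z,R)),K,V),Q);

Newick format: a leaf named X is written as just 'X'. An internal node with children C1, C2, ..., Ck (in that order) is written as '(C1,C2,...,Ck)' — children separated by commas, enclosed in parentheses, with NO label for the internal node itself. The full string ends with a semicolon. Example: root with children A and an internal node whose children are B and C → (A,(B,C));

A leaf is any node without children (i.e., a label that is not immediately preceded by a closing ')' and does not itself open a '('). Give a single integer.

Answer: 12

Derivation:
Newick: (((P,Y,L),T),(W,(N,U,(Z,R)),K,V),Q);
Scan left-to-right; a leaf is any maximal label run not followed by '(':
  pos 3: leaf 'P' → count = 1
  pos 5: leaf 'Y' → count = 2
  pos 7: leaf 'L' → count = 3
  pos 10: leaf 'T' → count = 4
  pos 14: leaf 'W' → count = 5
  pos 17: leaf 'N' → count = 6
  pos 19: leaf 'U' → count = 7
  pos 22: leaf 'Z' → count = 8
  pos 24: leaf 'R' → count = 9
  pos 28: leaf 'K' → count = 10
  pos 30: leaf 'V' → count = 11
  pos 33: leaf 'Q' → count = 12
Total leaves: 12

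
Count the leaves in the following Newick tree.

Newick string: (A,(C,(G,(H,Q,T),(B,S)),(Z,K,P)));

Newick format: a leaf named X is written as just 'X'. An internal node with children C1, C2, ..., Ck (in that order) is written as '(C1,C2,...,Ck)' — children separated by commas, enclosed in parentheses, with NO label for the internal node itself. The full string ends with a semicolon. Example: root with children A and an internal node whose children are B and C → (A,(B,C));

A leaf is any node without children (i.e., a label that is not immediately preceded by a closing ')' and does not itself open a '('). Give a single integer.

Newick: (A,(C,(G,(H,Q,T),(B,S)),(Z,K,P)));
Scan left-to-right; a leaf is any maximal label run not followed by '(':
  pos 1: leaf 'A' → count = 1
  pos 4: leaf 'C' → count = 2
  pos 7: leaf 'G' → count = 3
  pos 10: leaf 'H' → count = 4
  pos 12: leaf 'Q' → count = 5
  pos 14: leaf 'T' → count = 6
  pos 18: leaf 'B' → count = 7
  pos 20: leaf 'S' → count = 8
  pos 25: leaf 'Z' → count = 9
  pos 27: leaf 'K' → count = 10
  pos 29: leaf 'P' → count = 11
Total leaves: 11

Answer: 11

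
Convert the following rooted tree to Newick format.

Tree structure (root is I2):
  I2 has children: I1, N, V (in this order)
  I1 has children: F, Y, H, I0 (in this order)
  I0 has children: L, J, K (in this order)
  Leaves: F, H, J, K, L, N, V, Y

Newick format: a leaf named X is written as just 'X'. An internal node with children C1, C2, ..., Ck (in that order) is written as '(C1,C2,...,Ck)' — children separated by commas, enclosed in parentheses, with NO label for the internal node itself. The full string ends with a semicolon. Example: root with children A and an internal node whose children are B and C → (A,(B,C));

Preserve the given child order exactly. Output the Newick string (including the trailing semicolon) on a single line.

Answer: ((F,Y,H,(L,J,K)),N,V);

Derivation:
internal I2 with children ['I1', 'N', 'V']
  internal I1 with children ['F', 'Y', 'H', 'I0']
    leaf 'F' → 'F'
    leaf 'Y' → 'Y'
    leaf 'H' → 'H'
    internal I0 with children ['L', 'J', 'K']
      leaf 'L' → 'L'
      leaf 'J' → 'J'
      leaf 'K' → 'K'
    → '(L,J,K)'
  → '(F,Y,H,(L,J,K))'
  leaf 'N' → 'N'
  leaf 'V' → 'V'
→ '((F,Y,H,(L,J,K)),N,V)'
Final: ((F,Y,H,(L,J,K)),N,V);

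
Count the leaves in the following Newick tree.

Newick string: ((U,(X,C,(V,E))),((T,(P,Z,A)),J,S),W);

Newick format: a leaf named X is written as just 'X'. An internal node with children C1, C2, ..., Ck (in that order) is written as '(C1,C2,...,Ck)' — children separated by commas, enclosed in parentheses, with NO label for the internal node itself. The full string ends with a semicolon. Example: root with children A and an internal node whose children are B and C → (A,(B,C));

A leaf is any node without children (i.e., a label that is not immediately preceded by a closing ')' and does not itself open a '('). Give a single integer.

Newick: ((U,(X,C,(V,E))),((T,(P,Z,A)),J,S),W);
Scan left-to-right; a leaf is any maximal label run not followed by '(':
  pos 2: leaf 'U' → count = 1
  pos 5: leaf 'X' → count = 2
  pos 7: leaf 'C' → count = 3
  pos 10: leaf 'V' → count = 4
  pos 12: leaf 'E' → count = 5
  pos 19: leaf 'T' → count = 6
  pos 22: leaf 'P' → count = 7
  pos 24: leaf 'Z' → count = 8
  pos 26: leaf 'A' → count = 9
  pos 30: leaf 'J' → count = 10
  pos 32: leaf 'S' → count = 11
  pos 35: leaf 'W' → count = 12
Total leaves: 12

Answer: 12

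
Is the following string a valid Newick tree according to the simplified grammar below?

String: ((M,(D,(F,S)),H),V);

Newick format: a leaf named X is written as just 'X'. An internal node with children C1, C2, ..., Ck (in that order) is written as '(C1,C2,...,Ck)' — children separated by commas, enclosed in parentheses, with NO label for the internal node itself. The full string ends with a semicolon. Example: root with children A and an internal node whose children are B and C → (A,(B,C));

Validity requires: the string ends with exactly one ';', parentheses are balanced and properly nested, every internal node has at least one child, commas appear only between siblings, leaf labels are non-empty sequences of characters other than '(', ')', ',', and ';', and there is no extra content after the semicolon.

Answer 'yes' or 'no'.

Answer: yes

Derivation:
Input: ((M,(D,(F,S)),H),V);
Paren balance: 4 '(' vs 4 ')' OK
Ends with single ';': True
Full parse: OK
Valid: True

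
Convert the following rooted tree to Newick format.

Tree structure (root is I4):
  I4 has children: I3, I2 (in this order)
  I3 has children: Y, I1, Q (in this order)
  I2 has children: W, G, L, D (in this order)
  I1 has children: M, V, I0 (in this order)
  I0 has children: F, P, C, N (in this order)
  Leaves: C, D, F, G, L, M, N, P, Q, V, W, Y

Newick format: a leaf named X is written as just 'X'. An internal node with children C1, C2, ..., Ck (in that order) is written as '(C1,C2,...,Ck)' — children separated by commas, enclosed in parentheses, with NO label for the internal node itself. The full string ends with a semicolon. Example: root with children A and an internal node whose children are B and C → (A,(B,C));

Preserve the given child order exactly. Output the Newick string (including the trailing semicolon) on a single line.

internal I4 with children ['I3', 'I2']
  internal I3 with children ['Y', 'I1', 'Q']
    leaf 'Y' → 'Y'
    internal I1 with children ['M', 'V', 'I0']
      leaf 'M' → 'M'
      leaf 'V' → 'V'
      internal I0 with children ['F', 'P', 'C', 'N']
        leaf 'F' → 'F'
        leaf 'P' → 'P'
        leaf 'C' → 'C'
        leaf 'N' → 'N'
      → '(F,P,C,N)'
    → '(M,V,(F,P,C,N))'
    leaf 'Q' → 'Q'
  → '(Y,(M,V,(F,P,C,N)),Q)'
  internal I2 with children ['W', 'G', 'L', 'D']
    leaf 'W' → 'W'
    leaf 'G' → 'G'
    leaf 'L' → 'L'
    leaf 'D' → 'D'
  → '(W,G,L,D)'
→ '((Y,(M,V,(F,P,C,N)),Q),(W,G,L,D))'
Final: ((Y,(M,V,(F,P,C,N)),Q),(W,G,L,D));

Answer: ((Y,(M,V,(F,P,C,N)),Q),(W,G,L,D));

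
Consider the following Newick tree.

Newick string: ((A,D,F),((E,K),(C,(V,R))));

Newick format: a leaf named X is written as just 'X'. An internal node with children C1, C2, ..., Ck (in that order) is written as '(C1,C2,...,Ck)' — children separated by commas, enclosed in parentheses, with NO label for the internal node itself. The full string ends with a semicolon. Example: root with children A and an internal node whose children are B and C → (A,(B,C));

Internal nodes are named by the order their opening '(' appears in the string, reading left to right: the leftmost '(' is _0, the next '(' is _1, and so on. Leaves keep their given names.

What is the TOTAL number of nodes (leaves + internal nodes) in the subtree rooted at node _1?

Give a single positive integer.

Answer: 4

Derivation:
Newick: ((A,D,F),((E,K),(C,(V,R))));
Locate _1: it is the '(' at position 1 (the 2nd '(' reading left to right).
Query: subtree rooted at _1
_1: subtree_size = 1 + 3
  A: subtree_size = 1 + 0
  D: subtree_size = 1 + 0
  F: subtree_size = 1 + 0
Total subtree size of _1: 4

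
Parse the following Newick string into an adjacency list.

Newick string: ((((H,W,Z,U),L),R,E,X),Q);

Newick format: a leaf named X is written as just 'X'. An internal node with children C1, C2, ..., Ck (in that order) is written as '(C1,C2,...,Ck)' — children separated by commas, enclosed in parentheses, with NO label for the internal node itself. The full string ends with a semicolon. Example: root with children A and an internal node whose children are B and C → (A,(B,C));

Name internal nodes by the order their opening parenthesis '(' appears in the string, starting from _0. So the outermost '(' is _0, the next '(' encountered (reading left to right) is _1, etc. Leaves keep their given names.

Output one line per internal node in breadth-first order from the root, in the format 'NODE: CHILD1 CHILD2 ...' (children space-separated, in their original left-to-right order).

Input: ((((H,W,Z,U),L),R,E,X),Q);
Scanning left-to-right, naming '(' by encounter order:
  pos 0: '(' -> open internal node _0 (depth 1)
  pos 1: '(' -> open internal node _1 (depth 2)
  pos 2: '(' -> open internal node _2 (depth 3)
  pos 3: '(' -> open internal node _3 (depth 4)
  pos 11: ')' -> close internal node _3 (now at depth 3)
  pos 14: ')' -> close internal node _2 (now at depth 2)
  pos 21: ')' -> close internal node _1 (now at depth 1)
  pos 24: ')' -> close internal node _0 (now at depth 0)
Total internal nodes: 4
BFS adjacency from root:
  _0: _1 Q
  _1: _2 R E X
  _2: _3 L
  _3: H W Z U

Answer: _0: _1 Q
_1: _2 R E X
_2: _3 L
_3: H W Z U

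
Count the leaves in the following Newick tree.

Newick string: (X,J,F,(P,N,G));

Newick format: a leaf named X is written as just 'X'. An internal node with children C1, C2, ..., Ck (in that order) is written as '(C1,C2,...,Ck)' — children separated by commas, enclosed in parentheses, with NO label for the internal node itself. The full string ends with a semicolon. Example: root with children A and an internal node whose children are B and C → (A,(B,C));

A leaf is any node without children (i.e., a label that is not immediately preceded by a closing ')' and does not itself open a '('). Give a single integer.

Answer: 6

Derivation:
Newick: (X,J,F,(P,N,G));
Scan left-to-right; a leaf is any maximal label run not followed by '(':
  pos 1: leaf 'X' → count = 1
  pos 3: leaf 'J' → count = 2
  pos 5: leaf 'F' → count = 3
  pos 8: leaf 'P' → count = 4
  pos 10: leaf 'N' → count = 5
  pos 12: leaf 'G' → count = 6
Total leaves: 6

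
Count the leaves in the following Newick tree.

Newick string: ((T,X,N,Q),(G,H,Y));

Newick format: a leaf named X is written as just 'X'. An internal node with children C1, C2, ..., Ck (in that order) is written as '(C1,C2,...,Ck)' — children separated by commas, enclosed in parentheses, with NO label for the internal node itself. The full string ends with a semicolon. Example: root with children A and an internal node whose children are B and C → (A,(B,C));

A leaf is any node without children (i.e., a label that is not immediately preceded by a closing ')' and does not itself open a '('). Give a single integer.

Answer: 7

Derivation:
Newick: ((T,X,N,Q),(G,H,Y));
Scan left-to-right; a leaf is any maximal label run not followed by '(':
  pos 2: leaf 'T' → count = 1
  pos 4: leaf 'X' → count = 2
  pos 6: leaf 'N' → count = 3
  pos 8: leaf 'Q' → count = 4
  pos 12: leaf 'G' → count = 5
  pos 14: leaf 'H' → count = 6
  pos 16: leaf 'Y' → count = 7
Total leaves: 7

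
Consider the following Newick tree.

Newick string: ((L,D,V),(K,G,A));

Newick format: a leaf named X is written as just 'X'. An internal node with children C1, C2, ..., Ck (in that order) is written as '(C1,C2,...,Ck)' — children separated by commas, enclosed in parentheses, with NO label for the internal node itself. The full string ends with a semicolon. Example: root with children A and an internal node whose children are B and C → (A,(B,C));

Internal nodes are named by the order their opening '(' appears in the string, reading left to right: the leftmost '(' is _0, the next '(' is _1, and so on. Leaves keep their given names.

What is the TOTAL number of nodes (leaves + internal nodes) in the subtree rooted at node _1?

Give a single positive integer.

Answer: 4

Derivation:
Newick: ((L,D,V),(K,G,A));
Locate _1: it is the '(' at position 1 (the 2nd '(' reading left to right).
Query: subtree rooted at _1
_1: subtree_size = 1 + 3
  L: subtree_size = 1 + 0
  D: subtree_size = 1 + 0
  V: subtree_size = 1 + 0
Total subtree size of _1: 4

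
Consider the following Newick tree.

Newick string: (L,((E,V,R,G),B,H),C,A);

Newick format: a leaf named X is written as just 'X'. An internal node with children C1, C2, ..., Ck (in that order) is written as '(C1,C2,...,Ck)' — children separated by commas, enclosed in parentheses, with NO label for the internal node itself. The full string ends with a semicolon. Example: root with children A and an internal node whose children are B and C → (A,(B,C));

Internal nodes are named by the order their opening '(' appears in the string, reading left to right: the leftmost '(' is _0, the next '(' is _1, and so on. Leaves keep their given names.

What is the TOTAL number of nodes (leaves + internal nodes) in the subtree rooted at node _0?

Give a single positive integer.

Newick: (L,((E,V,R,G),B,H),C,A);
Locate _0: it is the '(' at position 0 (the 1st '(' reading left to right).
Query: subtree rooted at _0
_0: subtree_size = 1 + 11
  L: subtree_size = 1 + 0
  _1: subtree_size = 1 + 7
    _2: subtree_size = 1 + 4
      E: subtree_size = 1 + 0
      V: subtree_size = 1 + 0
      R: subtree_size = 1 + 0
      G: subtree_size = 1 + 0
    B: subtree_size = 1 + 0
    H: subtree_size = 1 + 0
  C: subtree_size = 1 + 0
  A: subtree_size = 1 + 0
Total subtree size of _0: 12

Answer: 12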